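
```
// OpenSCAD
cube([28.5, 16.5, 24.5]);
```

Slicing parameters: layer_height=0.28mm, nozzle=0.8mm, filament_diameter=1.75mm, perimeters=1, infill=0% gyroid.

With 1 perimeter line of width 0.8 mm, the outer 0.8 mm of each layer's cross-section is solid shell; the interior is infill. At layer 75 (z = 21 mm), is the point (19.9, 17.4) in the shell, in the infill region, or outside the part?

outside

At z = 21 mm: the 28.5×16.5 cube contributes its full rectangle. Overall, the cross-section is a single solid region. The nearest boundary edge runs (28.50, 16.50)→(0.00, 16.50); distance from the point to it = 0.90 mm. The point is not inside any of the regions above, so it lies outside the cross-section (0.90 mm from the nearest boundary).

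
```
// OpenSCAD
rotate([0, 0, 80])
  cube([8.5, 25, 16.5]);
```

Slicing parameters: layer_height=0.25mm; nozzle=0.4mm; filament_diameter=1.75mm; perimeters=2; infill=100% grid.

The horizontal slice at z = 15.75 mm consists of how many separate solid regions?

At z = 15.75 mm: the 8.5×25 cube contributes its full rectangle; (rotated 80° about Z; rotation is an isometry so areas/perimeters/island counts are preserved). The result has 1 disconnected region.

1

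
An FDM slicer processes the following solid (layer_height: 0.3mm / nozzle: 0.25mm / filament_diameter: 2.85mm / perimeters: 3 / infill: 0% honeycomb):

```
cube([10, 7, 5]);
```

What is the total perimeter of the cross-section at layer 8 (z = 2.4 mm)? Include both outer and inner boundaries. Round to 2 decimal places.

At z = 2.4 mm: the cube is present — its section is the full 10×7 rectangle (perimeter 34.00 mm). Overall, the cross-section is a single solid region. Total boundary length (outer) = 34.00 mm.

34.00 mm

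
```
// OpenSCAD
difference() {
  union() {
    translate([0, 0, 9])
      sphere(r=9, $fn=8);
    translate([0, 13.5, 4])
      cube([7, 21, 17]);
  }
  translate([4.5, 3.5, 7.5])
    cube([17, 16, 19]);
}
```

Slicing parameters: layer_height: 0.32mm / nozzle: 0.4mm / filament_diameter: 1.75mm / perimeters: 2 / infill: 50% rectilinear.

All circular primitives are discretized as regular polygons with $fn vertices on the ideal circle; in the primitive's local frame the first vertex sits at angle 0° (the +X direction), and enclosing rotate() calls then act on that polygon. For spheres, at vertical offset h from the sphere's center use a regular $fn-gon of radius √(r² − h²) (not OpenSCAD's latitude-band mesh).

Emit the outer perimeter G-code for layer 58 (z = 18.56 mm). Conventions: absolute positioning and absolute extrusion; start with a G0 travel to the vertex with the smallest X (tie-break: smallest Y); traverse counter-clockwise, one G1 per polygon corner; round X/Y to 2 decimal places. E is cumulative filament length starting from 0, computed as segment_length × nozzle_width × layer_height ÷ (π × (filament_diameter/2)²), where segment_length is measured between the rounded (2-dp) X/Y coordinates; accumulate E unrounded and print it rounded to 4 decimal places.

G0 X0.00 Y13.50 Z18.56
G1 X4.50 Y13.50 E0.2395
G1 X4.50 Y19.50 E0.5588
G1 X7.00 Y19.50 E0.6918
G1 X7.00 Y34.50 E1.4901
G1 X0.00 Y34.50 E1.8626
G1 X0.00 Y13.50 E2.9801

At z = 18.56 mm: the sphere is absent (|z−center|=9.560 > r=9); the cube at (0, 13.5) (footprint 7×21) is included at this height; Merging all regions: only the 7×21 cube at (0, 13.5) is present, so the union is just that shape — 1 connected region; the cube at (4.5, 3.5) is present — its section is the full 17×16 rectangle; Subtracting the remaining from the first: starting from the result so far, the 17×16 cube at (4.5, 3.5) partially overlaps it — only the 15.00 mm² overlap (of its 272.00 mm²) is removed, clipping the outline — 1 connected region. The outline is a single polygon with 6 vertices. Extrusion per mm of travel: 0.4 × 0.32 / (π × 0.875²) = 0.053216. Accumulating E over each segment gives final E = 2.9801.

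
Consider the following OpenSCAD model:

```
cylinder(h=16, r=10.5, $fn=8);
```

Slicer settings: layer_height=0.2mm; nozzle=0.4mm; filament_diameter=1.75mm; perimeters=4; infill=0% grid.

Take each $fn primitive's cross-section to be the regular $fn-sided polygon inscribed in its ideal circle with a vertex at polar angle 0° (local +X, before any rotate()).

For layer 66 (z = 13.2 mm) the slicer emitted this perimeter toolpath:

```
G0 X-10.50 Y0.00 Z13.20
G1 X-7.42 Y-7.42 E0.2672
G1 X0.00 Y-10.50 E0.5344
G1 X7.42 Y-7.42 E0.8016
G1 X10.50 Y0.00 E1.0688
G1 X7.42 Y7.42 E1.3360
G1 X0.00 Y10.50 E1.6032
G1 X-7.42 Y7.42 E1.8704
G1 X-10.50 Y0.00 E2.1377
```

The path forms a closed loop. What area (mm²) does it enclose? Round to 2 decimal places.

Apply the shoelace formula to the sequence of (X, Y) vertices; enclosed area = 311.64 mm².

311.64 mm²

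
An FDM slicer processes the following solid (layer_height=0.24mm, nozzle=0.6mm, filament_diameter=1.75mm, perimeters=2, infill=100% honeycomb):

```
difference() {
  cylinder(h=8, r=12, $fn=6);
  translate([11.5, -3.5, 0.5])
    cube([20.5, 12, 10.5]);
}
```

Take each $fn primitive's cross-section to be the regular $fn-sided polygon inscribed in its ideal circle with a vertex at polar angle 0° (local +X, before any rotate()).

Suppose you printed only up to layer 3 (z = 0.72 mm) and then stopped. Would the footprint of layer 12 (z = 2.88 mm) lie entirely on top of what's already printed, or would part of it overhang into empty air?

entirely on top

Compare the two slices. At z = 0.72: the cylinder: section is a regular 6-gon, circumradius r=12 (area = (6/2)·12.000²·sin(360°/6) = 374.12 mm²); the cube at (11.5, -3.5) (footprint 20.5×12) is included at this height (area 246.00 mm²); After the difference (first − rest): starting from the r=12 cylinder (374.12 mm²), the 20.5×12 cube at (11.5, -3.5) partially overlaps it — only the 0.43 mm² overlap (of its 246.00 mm²) is removed, clipping the outline — area = 373.69 mm². At z = 2.88: the cylinder: section is a regular 6-gon, circumradius r=12 (area = (6/2)·12.000²·sin(360°/6) = 374.12 mm²); the cube at (11.5, -3.5) is present — its section is the full 20.5×12 rectangle (area 246.00 mm²); Subtracting the remaining from the first: starting from the r=12 cylinder (374.12 mm²), the 20.5×12 cube at (11.5, -3.5) partially overlaps it — only the 0.43 mm² overlap (of its 246.00 mm²) is removed, clipping the outline — area = 373.69 mm². Checking containment: the cross-section at z = 2.88 is a subset of the cross-section at z = 0.72.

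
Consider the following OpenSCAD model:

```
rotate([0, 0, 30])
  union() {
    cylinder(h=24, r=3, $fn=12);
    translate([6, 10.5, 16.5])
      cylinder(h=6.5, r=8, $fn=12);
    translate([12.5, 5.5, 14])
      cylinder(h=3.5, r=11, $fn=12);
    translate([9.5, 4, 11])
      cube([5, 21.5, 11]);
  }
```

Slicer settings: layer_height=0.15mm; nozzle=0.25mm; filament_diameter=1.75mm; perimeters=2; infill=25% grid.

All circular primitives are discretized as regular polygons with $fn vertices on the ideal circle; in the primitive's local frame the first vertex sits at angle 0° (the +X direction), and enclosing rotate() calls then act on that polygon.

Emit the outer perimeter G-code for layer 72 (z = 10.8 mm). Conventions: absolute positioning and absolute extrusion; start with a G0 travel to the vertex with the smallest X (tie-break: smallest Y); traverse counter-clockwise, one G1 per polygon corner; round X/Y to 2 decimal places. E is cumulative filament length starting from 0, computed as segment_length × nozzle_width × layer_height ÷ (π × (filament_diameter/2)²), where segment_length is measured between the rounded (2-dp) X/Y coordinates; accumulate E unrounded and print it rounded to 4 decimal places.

At z = 10.8 mm: the r=3 cylinder contributes a regular 12-gon of circumradius 3; the cylinder at (6, 10.5) does not reach this height (z outside [16.5, 23]); the cylinder at (12.5, 5.5) does not reach this height (z outside [14, 17.5]); the cube at (9.5, 4) does not reach this height (z outside [11, 22]); Merging all regions: only the r=3 cylinder is present, so the union is just that shape — 1 connected region; (whole slice rotated 30° about Z — lengths, areas and connectivity unchanged). The outline is a single polygon with 12 vertices. Extrusion per mm of travel: 0.25 × 0.15 / (π × 0.875²) = 0.015591. Accumulating E over each segment gives final E = 0.2906.

G0 X-3.00 Y0.00 Z10.80
G1 X-2.60 Y-1.50 E0.0242
G1 X-1.50 Y-2.60 E0.0485
G1 X0.00 Y-3.00 E0.0727
G1 X1.50 Y-2.60 E0.0969
G1 X2.60 Y-1.50 E0.1211
G1 X3.00 Y0.00 E0.1453
G1 X2.60 Y1.50 E0.1695
G1 X1.50 Y2.60 E0.1938
G1 X0.00 Y3.00 E0.2180
G1 X-1.50 Y2.60 E0.2422
G1 X-2.60 Y1.50 E0.2664
G1 X-3.00 Y0.00 E0.2906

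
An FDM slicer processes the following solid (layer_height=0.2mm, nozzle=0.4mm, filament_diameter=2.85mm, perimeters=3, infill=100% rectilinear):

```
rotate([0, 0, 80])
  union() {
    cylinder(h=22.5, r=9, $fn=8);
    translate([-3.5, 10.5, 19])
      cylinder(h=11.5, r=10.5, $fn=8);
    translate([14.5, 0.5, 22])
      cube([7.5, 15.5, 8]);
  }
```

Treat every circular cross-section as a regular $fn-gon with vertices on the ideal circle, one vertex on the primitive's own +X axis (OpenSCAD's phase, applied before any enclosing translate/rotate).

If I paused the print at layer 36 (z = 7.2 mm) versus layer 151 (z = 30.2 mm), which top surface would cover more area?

Layer 36 (z = 7.2): the r=9 cylinder gives a regular 8-gon of circumradius 9 (constant along its height) (area = (8/2)·9.000²·sin(360°/8) = 229.10 mm²); the cylinder at (-3.5, 10.5) does not reach this height (z outside [19, 30.5]); the cube at (14.5, 0.5) is absent (z outside [22, 30]); Taking the union: only the r=9 cylinder is present, so the union is just that shape — area = 229.10 mm²; (rotated 80° about Z; rotation is an isometry so areas/perimeters/island counts are preserved). So its area = 229.10 mm². Layer 151 (z = 30.2): the cylinder is not intersected at this z (z outside [0, 22.5]); the cylinder at (-3.5, 10.5): section is a regular 8-gon, circumradius r=10.5 (area = (8/2)·10.500²·sin(360°/8) = 311.83 mm²); the cube at (14.5, 0.5) does not reach this height (z outside [22, 30]); Taking the union: only the r=10.5 cylinder at (-3.5, 10.5) is present, so the union is just that shape — area = 311.83 mm²; (rotated 80° about Z; rotation is an isometry so areas/perimeters/island counts are preserved). So its area = 311.83 mm². Layer 151 is larger (311.83 vs 229.10 mm²).

layer 151 (z = 30.2 mm)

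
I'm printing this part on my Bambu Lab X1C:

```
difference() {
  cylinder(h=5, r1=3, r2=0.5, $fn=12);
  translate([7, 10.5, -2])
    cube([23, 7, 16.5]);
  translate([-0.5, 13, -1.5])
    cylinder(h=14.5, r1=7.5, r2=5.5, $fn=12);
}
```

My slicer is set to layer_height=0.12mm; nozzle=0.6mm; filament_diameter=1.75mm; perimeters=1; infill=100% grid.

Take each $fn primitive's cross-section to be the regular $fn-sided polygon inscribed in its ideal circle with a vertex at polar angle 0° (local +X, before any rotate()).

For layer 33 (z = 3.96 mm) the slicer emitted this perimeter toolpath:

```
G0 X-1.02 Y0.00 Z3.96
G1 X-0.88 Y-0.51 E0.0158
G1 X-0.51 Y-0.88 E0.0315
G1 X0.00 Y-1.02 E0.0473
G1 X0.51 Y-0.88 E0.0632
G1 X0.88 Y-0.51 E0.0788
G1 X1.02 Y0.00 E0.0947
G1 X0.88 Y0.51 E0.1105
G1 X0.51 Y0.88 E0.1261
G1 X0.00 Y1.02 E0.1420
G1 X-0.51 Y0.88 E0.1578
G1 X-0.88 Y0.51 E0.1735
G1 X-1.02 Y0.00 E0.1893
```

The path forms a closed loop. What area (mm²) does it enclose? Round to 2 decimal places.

Apply the shoelace formula to the sequence of (X, Y) vertices; enclosed area = 3.11 mm².

3.11 mm²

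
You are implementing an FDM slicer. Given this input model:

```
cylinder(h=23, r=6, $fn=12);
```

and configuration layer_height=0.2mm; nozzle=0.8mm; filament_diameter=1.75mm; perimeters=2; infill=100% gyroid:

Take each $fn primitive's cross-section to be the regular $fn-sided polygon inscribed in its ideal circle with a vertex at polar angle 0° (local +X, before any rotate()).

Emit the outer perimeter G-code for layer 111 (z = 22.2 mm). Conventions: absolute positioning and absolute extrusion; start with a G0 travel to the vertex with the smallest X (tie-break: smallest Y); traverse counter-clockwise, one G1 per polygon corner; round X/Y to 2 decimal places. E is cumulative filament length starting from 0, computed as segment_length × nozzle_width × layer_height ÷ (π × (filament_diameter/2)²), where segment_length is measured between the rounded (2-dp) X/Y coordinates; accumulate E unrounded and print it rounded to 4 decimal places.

G0 X-6.00 Y0.00 Z22.20
G1 X-5.20 Y-3.00 E0.2065
G1 X-3.00 Y-5.20 E0.4135
G1 X0.00 Y-6.00 E0.6200
G1 X3.00 Y-5.20 E0.8266
G1 X5.20 Y-3.00 E1.0335
G1 X6.00 Y0.00 E1.2401
G1 X5.20 Y3.00 E1.4466
G1 X3.00 Y5.20 E1.6536
G1 X0.00 Y6.00 E1.8601
G1 X-3.00 Y5.20 E2.0666
G1 X-5.20 Y3.00 E2.2736
G1 X-6.00 Y0.00 E2.4801

At z = 22.2 mm: the r=6 cylinder contributes a regular 12-gon of circumradius 6. The outline is a single polygon with 12 vertices. Extrusion per mm of travel: 0.8 × 0.2 / (π × 0.875²) = 0.066520. Accumulating E over each segment gives final E = 2.4801.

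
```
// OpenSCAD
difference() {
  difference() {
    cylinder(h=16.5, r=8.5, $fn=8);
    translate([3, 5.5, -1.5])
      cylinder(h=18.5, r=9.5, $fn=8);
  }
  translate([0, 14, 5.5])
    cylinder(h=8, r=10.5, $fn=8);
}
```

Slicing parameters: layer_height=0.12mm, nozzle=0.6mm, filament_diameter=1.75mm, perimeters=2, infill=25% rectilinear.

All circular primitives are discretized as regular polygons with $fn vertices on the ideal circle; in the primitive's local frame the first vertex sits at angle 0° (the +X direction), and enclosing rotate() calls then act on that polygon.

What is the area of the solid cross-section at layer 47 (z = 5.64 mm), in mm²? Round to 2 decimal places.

At z = 5.64 mm: the r=8.5 cylinder contributes a regular 8-gon of circumradius 8.5 (area = (8/2)·8.500²·sin(360°/8) = 204.35 mm²); the r=9.5 cylinder at (3, 5.5) contributes a regular 8-gon of circumradius 9.5 (area = (8/2)·9.500²·sin(360°/8) = 255.27 mm²); Subtracting the remaining from the first: starting from the r=8.5 cylinder (204.35 mm²), the r=9.5 cylinder at (3, 5.5) partially overlaps it — only the 123.96 mm² overlap (of its 255.27 mm²) is removed, clipping the outline — area = 80.40 mm²; the r=10.5 cylinder at (0, 14) contributes a regular 8-gon of circumradius 10.5 (area = (8/2)·10.500²·sin(360°/8) = 311.83 mm²); Taking the first minus the rest: starting from that combined region (80.40 mm²), the r=10.5 cylinder at (0, 14) misses the remaining region (no effect) — area = 80.40 mm². Overall, the cross-section is a single solid region. Net area = 80.40 mm².

80.40 mm²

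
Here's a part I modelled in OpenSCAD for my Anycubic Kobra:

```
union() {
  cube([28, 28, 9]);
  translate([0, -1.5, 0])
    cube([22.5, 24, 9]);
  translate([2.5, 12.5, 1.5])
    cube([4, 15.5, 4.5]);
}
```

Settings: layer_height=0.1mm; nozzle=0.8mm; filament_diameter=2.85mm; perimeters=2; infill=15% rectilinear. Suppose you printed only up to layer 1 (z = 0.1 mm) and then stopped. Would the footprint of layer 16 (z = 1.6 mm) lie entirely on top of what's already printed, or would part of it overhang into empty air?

entirely on top

Compare the two slices. At z = 0.1: the cube is present — its section is the full 28×28 rectangle (area 784.00 mm²); the cube at (0, -1.5) (footprint 22.5×24) is included at this height (area 540.00 mm²); the cube at (2.5, 12.5) does not reach this height (z outside [1.5, 6]); Taking the union: the regions partially overlap — summed areas 1324.00 mm² minus the doubly-counted overlap 506.25 mm² gives 817.75 mm² — area = 817.75 mm². At z = 1.6: the cube (footprint 28×28) is included at this height (area 784.00 mm²); the cube at (0, -1.5) (footprint 22.5×24) is included at this height (area 540.00 mm²); the cube at (2.5, 12.5) is present — its section is the full 4×15.5 rectangle (area 62.00 mm²); Combining (union): the regions partially overlap — summed areas 1386.00 mm² minus the doubly-counted overlap 568.25 mm² gives 817.75 mm² — area = 817.75 mm². Checking containment: the cross-section at z = 1.6 is a subset of the cross-section at z = 0.1.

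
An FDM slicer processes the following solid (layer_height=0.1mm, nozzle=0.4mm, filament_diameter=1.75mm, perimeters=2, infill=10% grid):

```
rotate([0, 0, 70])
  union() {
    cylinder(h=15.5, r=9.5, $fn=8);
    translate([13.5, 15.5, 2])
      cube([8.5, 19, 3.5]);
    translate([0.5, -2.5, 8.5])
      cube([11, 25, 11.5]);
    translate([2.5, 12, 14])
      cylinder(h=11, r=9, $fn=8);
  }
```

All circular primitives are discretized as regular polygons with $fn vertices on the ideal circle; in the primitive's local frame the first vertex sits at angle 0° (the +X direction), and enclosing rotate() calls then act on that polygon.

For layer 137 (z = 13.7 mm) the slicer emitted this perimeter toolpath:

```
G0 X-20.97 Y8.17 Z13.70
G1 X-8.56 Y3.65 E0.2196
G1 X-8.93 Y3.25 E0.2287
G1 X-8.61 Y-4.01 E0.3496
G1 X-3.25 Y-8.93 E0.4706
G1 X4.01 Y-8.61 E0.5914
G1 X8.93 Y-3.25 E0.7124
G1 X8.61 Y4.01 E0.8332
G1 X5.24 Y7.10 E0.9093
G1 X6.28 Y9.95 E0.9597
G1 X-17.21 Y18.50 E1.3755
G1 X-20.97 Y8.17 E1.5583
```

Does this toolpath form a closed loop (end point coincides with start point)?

Start point (G0): (-20.97, 8.17). End point (last G1): the path returns to the start — closed.

yes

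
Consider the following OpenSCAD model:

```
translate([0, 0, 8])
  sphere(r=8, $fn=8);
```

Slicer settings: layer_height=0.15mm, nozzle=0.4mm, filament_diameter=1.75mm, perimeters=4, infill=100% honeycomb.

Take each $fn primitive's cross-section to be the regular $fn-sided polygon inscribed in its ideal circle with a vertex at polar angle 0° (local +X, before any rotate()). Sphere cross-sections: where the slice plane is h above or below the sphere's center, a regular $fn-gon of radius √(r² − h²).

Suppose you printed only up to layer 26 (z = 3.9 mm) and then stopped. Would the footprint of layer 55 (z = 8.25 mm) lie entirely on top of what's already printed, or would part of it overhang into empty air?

part overhangs

Compare the two slices. At z = 3.9: the r=8 sphere contributes a regular 8-gon of circumradius √(8²−4.1²) = 6.869 (area = (8/2)·6.869²·sin(360°/8) = 133.47 mm²). At z = 8.25: the r=8 sphere contributes a regular 8-gon of circumradius √(8²−0.25²) = 7.996 (area = (8/2)·7.996²·sin(360°/8) = 180.84 mm²). Checking containment: at z = 8.25 the cross-section extends beyond the z = 3.9 cross-section by about 47.37 mm².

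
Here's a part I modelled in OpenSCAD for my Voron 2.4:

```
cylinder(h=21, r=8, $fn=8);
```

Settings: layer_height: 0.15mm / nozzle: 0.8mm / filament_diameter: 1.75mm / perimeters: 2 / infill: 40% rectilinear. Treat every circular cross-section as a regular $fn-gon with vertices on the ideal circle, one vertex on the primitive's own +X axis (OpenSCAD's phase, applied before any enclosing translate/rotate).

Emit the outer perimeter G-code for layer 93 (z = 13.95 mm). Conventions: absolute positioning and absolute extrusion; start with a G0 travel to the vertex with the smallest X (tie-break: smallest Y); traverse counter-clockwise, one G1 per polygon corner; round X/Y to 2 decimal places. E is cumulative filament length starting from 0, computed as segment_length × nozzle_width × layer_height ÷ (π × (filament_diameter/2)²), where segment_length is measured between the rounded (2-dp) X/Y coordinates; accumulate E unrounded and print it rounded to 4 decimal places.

At z = 13.95 mm: the r=8 cylinder gives a regular 8-gon of circumradius 8 (constant along its height). The outline is a single polygon with 8 vertices. Extrusion per mm of travel: 0.8 × 0.15 / (π × 0.875²) = 0.049890. Accumulating E over each segment gives final E = 2.4445.

G0 X-8.00 Y0.00 Z13.95
G1 X-5.66 Y-5.66 E0.3056
G1 X0.00 Y-8.00 E0.6111
G1 X5.66 Y-5.66 E0.9167
G1 X8.00 Y0.00 E1.2222
G1 X5.66 Y5.66 E1.5278
G1 X0.00 Y8.00 E1.8334
G1 X-5.66 Y5.66 E2.1389
G1 X-8.00 Y0.00 E2.4445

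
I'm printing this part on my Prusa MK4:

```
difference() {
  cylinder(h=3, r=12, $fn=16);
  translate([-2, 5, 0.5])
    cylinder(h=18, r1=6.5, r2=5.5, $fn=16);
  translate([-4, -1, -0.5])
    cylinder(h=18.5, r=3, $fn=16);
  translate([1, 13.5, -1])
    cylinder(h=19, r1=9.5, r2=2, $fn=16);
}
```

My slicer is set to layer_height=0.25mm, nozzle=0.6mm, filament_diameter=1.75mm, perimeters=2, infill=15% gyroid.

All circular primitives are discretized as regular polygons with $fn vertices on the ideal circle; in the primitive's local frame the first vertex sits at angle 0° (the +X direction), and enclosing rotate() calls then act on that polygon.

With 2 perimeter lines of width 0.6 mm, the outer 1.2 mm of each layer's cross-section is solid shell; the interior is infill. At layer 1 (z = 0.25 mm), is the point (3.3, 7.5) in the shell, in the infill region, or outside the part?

At z = 0.25 mm: the r=12 cylinder gives a regular 16-gon of circumradius 12 (constant along its height); the cone at (-2, 5) is not intersected at this z (z outside [0.5, 18.5]); the r=3 cylinder at (-4, -1) gives a regular 16-gon of circumradius 3 (constant along its height); the cone at (1, 13.5) contributes a regular 16-gon of circumradius 9.007 (interpolated between r1=9.5 and r2=2 at t=0.066); Taking the first minus the rest: starting from the r=12 cylinder, the r=3 cylinder at (-4, -1) lies wholly inside it (removes its full 27.55 mm² and its 18.73 mm outline becomes a hole wall); the cone at (1, 13.5) partially overlaps it — only the 77.07 mm² overlap (of its 248.34 mm²) is removed, clipping the outline — 1 connected region with 1 hole. Overall, the cross-section is one region with 1 hole. The nearest boundary edge runs (1.00, 4.49)→(4.45, 5.18); distance from the point to it = 2.50 mm. The point is not inside any of the regions above, so it lies outside the cross-section (2.50 mm from the nearest boundary).

outside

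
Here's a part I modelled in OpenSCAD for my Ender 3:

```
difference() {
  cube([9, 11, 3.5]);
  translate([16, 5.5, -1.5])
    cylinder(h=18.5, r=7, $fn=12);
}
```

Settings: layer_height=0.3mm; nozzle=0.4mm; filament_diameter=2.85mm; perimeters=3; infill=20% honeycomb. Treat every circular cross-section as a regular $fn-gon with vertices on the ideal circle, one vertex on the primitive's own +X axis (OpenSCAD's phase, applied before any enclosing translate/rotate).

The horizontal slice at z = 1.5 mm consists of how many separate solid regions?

At z = 1.5 mm: the cube (footprint 9×11) is included at this height; the r=7 cylinder at (16, 5.5) gives a regular 12-gon of circumradius 7 (constant along its height); Subtracting the remaining from the first: starting from the 9×11 cube, the r=7 cylinder at (16, 5.5) misses the remaining region (no effect) — 1 connected region. The result has 1 disconnected region.

1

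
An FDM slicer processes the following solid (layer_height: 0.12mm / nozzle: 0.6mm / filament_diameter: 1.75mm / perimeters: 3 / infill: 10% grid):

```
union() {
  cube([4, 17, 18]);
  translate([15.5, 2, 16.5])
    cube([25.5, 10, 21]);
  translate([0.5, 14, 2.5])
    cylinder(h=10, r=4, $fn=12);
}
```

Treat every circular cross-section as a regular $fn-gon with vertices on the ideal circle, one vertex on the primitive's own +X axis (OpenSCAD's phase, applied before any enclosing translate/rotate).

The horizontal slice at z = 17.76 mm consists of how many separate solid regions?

At z = 17.76 mm: the cube is present — its section is the full 4×17 rectangle; the cube at (15.5, 2) is present — its section is the full 25.5×10 rectangle; the cylinder at (0.5, 14) is absent (z outside [2.5, 12.5]); Combining (union): the 2 present regions are separate (no shared area or edge), so areas and boundary lengths simply add and each stays a separate island — 2 connected regions. The result has 2 disconnected regions.

2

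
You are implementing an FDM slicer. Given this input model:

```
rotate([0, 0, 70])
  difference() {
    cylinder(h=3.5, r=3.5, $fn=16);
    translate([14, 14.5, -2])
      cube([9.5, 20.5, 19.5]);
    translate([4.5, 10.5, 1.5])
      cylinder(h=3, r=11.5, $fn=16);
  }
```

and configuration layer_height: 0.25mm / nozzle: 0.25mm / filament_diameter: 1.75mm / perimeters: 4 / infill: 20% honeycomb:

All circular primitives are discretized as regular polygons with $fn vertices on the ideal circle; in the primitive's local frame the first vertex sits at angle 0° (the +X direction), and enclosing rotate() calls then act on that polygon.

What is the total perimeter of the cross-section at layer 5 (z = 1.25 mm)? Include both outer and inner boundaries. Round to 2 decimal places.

At z = 1.25 mm: the r=3.5 cylinder gives a regular 16-gon of circumradius 3.5 (constant along its height) (perimeter = 2·16·3.500·sin(180°/16) = 21.85 mm); the cube at (14, 14.5) (footprint 9.5×20.5) is included at this height (perimeter 60.00 mm); the cylinder at (4.5, 10.5) does not reach this height (z outside [1.5, 4.5]); Subtracting the remaining from the first: starting from the r=3.5 cylinder, the 9.5×20.5 cube at (14, 14.5) misses the remaining region (no effect) — boundary = 21.85 mm; (whole slice rotated 70° about Z — lengths, areas and connectivity unchanged). Overall, the cross-section is a single solid region. Total boundary length (outer) = 21.85 mm.

21.85 mm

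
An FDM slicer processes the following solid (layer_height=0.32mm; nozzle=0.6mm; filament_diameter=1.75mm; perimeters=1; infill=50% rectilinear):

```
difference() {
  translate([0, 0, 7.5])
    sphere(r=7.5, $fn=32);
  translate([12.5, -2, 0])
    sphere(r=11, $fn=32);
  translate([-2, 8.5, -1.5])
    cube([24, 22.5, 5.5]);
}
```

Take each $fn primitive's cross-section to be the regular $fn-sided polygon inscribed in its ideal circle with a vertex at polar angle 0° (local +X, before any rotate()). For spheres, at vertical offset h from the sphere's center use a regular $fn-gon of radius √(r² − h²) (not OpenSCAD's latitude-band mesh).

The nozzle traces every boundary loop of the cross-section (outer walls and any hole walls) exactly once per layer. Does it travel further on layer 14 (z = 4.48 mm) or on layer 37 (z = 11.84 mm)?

layer 14 (z = 4.48 mm)

Layer 14 (z = 4.48): the r=7.5 sphere slices to a regular 32-gon of circumradius 6.865 (√(r²−h²) with h=3.02 from center) (perimeter = 2·32·6.865·sin(180°/32) = 43.07 mm); the sphere at (12.5, -2): section is a regular 32-gon, circumradius = √(r²−h²) = √(11²−4.48²) = 10.046 (perimeter = 2·32·10.046·sin(180°/32) = 63.02 mm); the cube at (-2, 8.5) does not reach this height (z outside [-1.5, 4]); After the difference (first − rest): starting from the r=7.5 sphere, the r=11 sphere at (12.5, -2) partially overlaps it — only the 31.22 mm² overlap (of its 315.05 mm²) is removed, clipping the outline — boundary = 42.02 mm. So its perimeter = 42.02 mm. Layer 37 (z = 11.84): the r=7.5 sphere slices to a regular 32-gon of circumradius 6.117 (√(r²−h²) with h=4.34 from center) (perimeter = 2·32·6.117·sin(180°/32) = 38.37 mm); the sphere at (12.5, -2) is absent (|z−center|=11.840 > r=11); the cube at (-2, 8.5) is absent (z outside [-1.5, 4]); After the difference (first − rest): none of the subtracted shapes is present at this height, so the r=7.5 sphere is unchanged — boundary = 38.37 mm. So its perimeter = 38.37 mm. Layer 14 is larger (42.02 vs 38.37 mm).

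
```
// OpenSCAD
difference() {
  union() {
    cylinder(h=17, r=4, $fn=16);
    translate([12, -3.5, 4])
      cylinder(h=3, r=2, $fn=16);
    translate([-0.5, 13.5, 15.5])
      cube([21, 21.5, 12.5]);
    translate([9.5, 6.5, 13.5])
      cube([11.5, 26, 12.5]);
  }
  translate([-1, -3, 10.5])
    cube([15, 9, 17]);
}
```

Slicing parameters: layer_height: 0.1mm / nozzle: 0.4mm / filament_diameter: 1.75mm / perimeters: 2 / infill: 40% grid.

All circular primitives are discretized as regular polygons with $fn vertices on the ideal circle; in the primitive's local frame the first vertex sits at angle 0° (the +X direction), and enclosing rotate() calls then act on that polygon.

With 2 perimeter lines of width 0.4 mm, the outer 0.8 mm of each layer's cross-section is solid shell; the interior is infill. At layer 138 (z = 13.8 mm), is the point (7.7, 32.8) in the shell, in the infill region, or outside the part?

outside

At z = 13.8 mm: the cylinder: section is a regular 16-gon, circumradius r=4; the cylinder at (12, -3.5) is absent (z outside [4, 7]); the cube at (-0.5, 13.5) is not intersected at this z (z outside [15.5, 28]); the 11.5×26 cube at (9.5, 6.5) contributes its full rectangle; Merging all regions: the 2 present regions are separate (no shared area or edge), so areas and boundary lengths simply add and each stays a separate island — 2 connected regions; the 15×9 cube at (-1, -3) contributes its full rectangle; Taking the first minus the rest: starting from that combined region, the 15×9 cube at (-1, -3) partially overlaps it — only the 29.73 mm² overlap (of its 135.00 mm²) is removed, clipping the outline — 2 connected regions. Overall, the cross-section has 2 separate islands. The nearest boundary edge runs (9.50, 6.50)→(9.50, 32.50); distance from the point to it = 1.82 mm. The point is not inside any of the regions above, so it lies outside the cross-section (1.82 mm from the nearest boundary).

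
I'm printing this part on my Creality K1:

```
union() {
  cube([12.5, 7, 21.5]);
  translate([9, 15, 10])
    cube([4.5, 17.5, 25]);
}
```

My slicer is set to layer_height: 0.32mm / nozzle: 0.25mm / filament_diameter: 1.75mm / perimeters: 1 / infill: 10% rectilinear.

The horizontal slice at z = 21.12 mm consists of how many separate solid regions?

2

At z = 21.12 mm: the 12.5×7 cube contributes its full rectangle; the cube at (9, 15) (footprint 4.5×17.5) is included at this height; Merging all regions: the 2 present regions are separate (no shared area or edge), so areas and boundary lengths simply add and each stays a separate island — 2 connected regions. The result has 2 disconnected regions.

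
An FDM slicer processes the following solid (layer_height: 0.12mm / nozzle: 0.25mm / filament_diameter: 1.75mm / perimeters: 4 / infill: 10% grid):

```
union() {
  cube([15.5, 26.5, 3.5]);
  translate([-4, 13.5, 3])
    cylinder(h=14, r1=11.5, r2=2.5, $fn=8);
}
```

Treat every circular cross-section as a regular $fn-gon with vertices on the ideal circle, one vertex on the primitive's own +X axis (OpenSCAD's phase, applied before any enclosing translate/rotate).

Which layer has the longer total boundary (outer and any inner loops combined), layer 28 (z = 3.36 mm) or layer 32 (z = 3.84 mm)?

Layer 28 (z = 3.36): the cube is present — its section is the full 15.5×26.5 rectangle (perimeter 84.00 mm); the cone at (-4, 13.5) contributes a regular 8-gon of circumradius 11.269 (interpolated between r1=11.5 and r2=2.5 at t=0.026) (perimeter = 2·8·11.269·sin(180°/8) = 69.00 mm); Taking the union: the regions partially overlap (shared area 96.06 mm²), so the edge portions inside another operand are dropped and the merged outline is re-measured after clipping — boundary = 107.93 mm. So its perimeter = 107.93 mm. Layer 32 (z = 3.84): the cube is absent (z outside [0, 3.5]); the cone at (-4, 13.5): at t=0.060 of its height the radius interpolates to r₁+(r₂−r₁)t = 10.960, giving a regular 8-gon of that circumradius (perimeter = 2·8·10.960·sin(180°/8) = 67.11 mm); Taking the union: only the cone at (-4, 13.5) is present, so the union is just that shape — boundary = 67.11 mm. So its perimeter = 67.11 mm. Layer 28 is larger (107.93 vs 67.11 mm).

layer 28 (z = 3.36 mm)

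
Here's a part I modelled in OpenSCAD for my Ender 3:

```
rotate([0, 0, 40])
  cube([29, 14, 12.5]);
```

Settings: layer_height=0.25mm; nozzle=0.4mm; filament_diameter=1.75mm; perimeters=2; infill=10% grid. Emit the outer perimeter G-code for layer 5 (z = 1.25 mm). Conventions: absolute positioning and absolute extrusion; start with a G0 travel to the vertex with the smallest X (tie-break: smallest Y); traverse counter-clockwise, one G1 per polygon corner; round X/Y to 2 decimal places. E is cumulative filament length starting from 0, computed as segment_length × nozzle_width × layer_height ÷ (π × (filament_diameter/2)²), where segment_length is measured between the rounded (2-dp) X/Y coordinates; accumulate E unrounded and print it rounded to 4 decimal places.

G0 X-9.00 Y10.72 Z1.25
G1 X0.00 Y0.00 E0.5819
G1 X22.22 Y18.64 E1.7877
G1 X13.22 Y29.37 E2.3700
G1 X-9.00 Y10.72 E3.5761

At z = 1.25 mm: the cube (footprint 29×14) is included at this height; (whole slice rotated 40° about Z — lengths, areas and connectivity unchanged). The outline is a single polygon with 4 vertices. Extrusion per mm of travel: 0.4 × 0.25 / (π × 0.875²) = 0.041575. Accumulating E over each segment gives final E = 3.5761.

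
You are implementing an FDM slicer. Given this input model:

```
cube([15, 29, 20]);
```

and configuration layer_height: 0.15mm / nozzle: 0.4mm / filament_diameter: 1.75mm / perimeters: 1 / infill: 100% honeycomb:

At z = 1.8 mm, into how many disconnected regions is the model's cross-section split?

1

At z = 1.8 mm: the cube (footprint 15×29) is included at this height. The result has 1 disconnected region.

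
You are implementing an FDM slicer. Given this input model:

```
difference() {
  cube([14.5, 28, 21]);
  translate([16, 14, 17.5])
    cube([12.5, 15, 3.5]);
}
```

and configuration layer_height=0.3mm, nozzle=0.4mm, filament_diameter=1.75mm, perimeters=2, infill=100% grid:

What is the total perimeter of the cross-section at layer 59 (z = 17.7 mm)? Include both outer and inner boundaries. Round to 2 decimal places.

At z = 17.7 mm: the cube is present — its section is the full 14.5×28 rectangle (perimeter 85.00 mm); the 12.5×15 cube at (16, 14) contributes its full rectangle (perimeter 55.00 mm); Subtracting the remaining from the first: starting from the 14.5×28 cube, the 12.5×15 cube at (16, 14) misses the remaining region (no effect) — boundary = 85.00 mm. Overall, the cross-section is a single solid region. Total boundary length (outer) = 85.00 mm.

85.00 mm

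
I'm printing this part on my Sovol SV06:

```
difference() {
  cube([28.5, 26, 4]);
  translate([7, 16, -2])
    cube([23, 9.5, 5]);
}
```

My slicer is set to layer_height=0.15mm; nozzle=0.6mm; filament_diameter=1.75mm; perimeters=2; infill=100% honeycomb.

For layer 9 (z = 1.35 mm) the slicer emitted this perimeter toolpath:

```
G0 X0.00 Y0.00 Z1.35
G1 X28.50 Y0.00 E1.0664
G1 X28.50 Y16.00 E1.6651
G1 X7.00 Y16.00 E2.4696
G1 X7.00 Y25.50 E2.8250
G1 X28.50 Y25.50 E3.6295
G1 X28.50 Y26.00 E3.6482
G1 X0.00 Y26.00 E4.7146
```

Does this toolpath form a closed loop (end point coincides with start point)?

Start point (G0): (0.00, 0.00). End point (last G1): the path does not return to the start — open.

no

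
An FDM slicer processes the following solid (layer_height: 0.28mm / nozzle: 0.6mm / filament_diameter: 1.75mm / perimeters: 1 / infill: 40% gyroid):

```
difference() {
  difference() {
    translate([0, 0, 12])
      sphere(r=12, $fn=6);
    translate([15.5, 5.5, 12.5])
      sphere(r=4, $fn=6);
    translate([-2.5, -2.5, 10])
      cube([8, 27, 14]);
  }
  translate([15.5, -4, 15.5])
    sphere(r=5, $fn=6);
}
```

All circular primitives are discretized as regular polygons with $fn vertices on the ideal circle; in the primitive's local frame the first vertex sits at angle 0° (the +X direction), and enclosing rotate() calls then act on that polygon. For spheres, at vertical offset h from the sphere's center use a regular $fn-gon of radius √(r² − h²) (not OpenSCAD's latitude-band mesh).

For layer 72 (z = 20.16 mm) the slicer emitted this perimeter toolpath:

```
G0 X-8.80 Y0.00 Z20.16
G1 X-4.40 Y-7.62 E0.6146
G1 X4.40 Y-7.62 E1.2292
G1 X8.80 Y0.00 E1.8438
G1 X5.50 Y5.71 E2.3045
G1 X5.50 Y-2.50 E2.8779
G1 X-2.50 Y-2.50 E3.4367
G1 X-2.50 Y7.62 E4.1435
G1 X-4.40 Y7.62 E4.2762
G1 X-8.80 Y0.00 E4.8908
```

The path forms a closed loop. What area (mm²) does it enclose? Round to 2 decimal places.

121.25 mm²

Apply the shoelace formula to the sequence of (X, Y) vertices; enclosed area = 121.25 mm².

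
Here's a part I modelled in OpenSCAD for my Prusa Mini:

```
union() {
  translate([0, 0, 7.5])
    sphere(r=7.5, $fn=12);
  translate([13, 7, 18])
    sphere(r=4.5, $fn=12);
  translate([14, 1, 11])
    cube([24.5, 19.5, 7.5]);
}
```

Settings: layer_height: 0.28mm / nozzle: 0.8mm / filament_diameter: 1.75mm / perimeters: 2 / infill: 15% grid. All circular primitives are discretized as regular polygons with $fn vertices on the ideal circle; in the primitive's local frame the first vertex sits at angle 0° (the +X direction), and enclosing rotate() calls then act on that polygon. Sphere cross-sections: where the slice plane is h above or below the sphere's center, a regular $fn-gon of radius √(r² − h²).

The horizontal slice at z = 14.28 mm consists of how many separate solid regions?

At z = 14.28 mm: the sphere: section is a regular 12-gon, circumradius = √(r²−h²) = √(7.5²−6.78²) = 3.206; the sphere at (13, 7): section is a regular 12-gon, circumradius = √(r²−h²) = √(4.5²−3.72²) = 2.532; the cube at (14, 1) is present — its section is the full 24.5×19.5 rectangle; Merging all regions: the regions partially overlap (shared area 4.82 mm²), so overlapping operands fuse into one piece — 2 connected regions. The result has 2 disconnected regions.

2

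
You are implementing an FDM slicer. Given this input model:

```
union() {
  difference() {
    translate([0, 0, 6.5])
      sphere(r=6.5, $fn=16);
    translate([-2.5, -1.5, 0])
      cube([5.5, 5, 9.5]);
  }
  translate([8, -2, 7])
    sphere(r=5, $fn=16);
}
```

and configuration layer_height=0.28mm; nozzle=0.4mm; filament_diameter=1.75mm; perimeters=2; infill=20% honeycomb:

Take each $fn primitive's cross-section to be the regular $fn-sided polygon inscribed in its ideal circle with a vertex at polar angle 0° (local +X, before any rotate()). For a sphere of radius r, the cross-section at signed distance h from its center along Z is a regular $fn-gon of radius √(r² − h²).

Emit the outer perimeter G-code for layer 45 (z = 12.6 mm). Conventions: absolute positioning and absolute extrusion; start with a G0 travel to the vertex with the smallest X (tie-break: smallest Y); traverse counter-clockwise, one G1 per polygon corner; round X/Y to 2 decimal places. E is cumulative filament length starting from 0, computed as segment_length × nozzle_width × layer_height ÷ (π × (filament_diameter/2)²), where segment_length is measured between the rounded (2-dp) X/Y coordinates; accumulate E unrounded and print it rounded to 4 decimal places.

G0 X-2.24 Y0.00 Z12.60
G1 X-2.07 Y-0.86 E0.0408
G1 X-1.59 Y-1.59 E0.0815
G1 X-0.86 Y-2.07 E0.1222
G1 X0.00 Y-2.24 E0.1630
G1 X0.86 Y-2.07 E0.2038
G1 X1.59 Y-1.59 E0.2445
G1 X2.07 Y-0.86 E0.2852
G1 X2.24 Y0.00 E0.3260
G1 X2.07 Y0.86 E0.3668
G1 X1.59 Y1.59 E0.4075
G1 X0.86 Y2.07 E0.4482
G1 X0.00 Y2.24 E0.4890
G1 X-0.86 Y2.07 E0.5298
G1 X-1.59 Y1.59 E0.5705
G1 X-2.07 Y0.86 E0.6112
G1 X-2.24 Y0.00 E0.6520

At z = 12.6 mm: the sphere: section is a regular 16-gon, circumradius = √(r²−h²) = √(6.5²−6.1²) = 2.245; the cube at (-2.5, -1.5) is absent (z outside [0, 9.5]); Taking the first minus the rest: none of the subtracted shapes is present at this height, so the r=6.5 sphere is unchanged — 1 connected region; the sphere at (8, -2) is absent (|z−center|=5.600 > r=5); Combining (union): only that combined region is present, so the union is just that shape — 1 connected region. The outline is a single polygon with 16 vertices. Extrusion per mm of travel: 0.4 × 0.28 / (π × 0.875²) = 0.046564. Accumulating E over each segment gives final E = 0.6520.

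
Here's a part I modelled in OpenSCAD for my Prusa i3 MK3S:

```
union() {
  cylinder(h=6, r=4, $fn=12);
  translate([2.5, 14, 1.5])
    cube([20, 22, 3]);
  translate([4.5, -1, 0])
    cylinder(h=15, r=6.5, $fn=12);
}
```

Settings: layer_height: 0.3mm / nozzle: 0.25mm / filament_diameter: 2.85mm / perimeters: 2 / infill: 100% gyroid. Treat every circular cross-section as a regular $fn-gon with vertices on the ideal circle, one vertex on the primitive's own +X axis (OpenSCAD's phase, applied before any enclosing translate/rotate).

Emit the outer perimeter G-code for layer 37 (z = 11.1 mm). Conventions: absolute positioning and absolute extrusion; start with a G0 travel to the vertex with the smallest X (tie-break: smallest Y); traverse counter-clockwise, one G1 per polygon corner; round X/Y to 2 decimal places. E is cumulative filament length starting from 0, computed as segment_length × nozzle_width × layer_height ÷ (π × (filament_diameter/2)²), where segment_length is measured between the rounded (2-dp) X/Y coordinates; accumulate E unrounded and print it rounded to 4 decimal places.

G0 X-2.00 Y-1.00 Z11.10
G1 X-1.13 Y-4.25 E0.0396
G1 X1.25 Y-6.63 E0.0791
G1 X4.50 Y-7.50 E0.1187
G1 X7.75 Y-6.63 E0.1582
G1 X10.13 Y-4.25 E0.1978
G1 X11.00 Y-1.00 E0.2374
G1 X10.13 Y2.25 E0.2769
G1 X7.75 Y4.63 E0.3165
G1 X4.50 Y5.50 E0.3560
G1 X1.25 Y4.63 E0.3956
G1 X-1.13 Y2.25 E0.4352
G1 X-2.00 Y-1.00 E0.4747

At z = 11.1 mm: the cylinder is not intersected at this z (z outside [0, 6]); the cube at (2.5, 14) does not reach this height (z outside [1.5, 4.5]); the cylinder at (4.5, -1): section is a regular 12-gon, circumradius r=6.5; Taking the union: only the r=6.5 cylinder at (4.5, -1) is present, so the union is just that shape — 1 connected region. The outline is a single polygon with 12 vertices. Extrusion per mm of travel: 0.25 × 0.3 / (π × 1.425²) = 0.011757. Accumulating E over each segment gives final E = 0.4747.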